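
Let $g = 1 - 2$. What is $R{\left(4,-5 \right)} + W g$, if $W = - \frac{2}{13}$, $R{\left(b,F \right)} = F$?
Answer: $- \frac{63}{13} \approx -4.8462$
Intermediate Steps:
$g = -1$ ($g = 1 - 2 = -1$)
$W = - \frac{2}{13}$ ($W = \left(-2\right) \frac{1}{13} = - \frac{2}{13} \approx -0.15385$)
$R{\left(4,-5 \right)} + W g = -5 - - \frac{2}{13} = -5 + \frac{2}{13} = - \frac{63}{13}$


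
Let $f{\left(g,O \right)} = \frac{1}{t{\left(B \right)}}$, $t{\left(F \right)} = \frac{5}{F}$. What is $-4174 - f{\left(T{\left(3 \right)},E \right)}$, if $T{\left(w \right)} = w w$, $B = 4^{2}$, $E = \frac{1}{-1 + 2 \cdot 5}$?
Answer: $- \frac{20886}{5} \approx -4177.2$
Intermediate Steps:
$E = \frac{1}{9}$ ($E = \frac{1}{-1 + 10} = \frac{1}{9} \approx 0.11111$)
$B = 16$
$T{\left(w \right)} = w^{2}$
$f{\left(g,O \right)} = \frac{16}{5}$ ($f{\left(g,O \right)} = \frac{1}{5 \cdot \frac{1}{16}} = \frac{1}{\frac{5}{16}} = \frac{16}{5}$)
$-4174 - f{\left(T{\left(3 \right)},E \right)} = -4174 - \frac{16}{5} = - \frac{20886}{5}$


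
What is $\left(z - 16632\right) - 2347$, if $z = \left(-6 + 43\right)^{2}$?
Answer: $-17610$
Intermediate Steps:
$z = 1369$ ($z = 37^{2} = 1369$)
$\left(z - 16632\right) - 2347 = \left(1369 - 16632\right) - 2347 = -15263 - 2347 = -17610$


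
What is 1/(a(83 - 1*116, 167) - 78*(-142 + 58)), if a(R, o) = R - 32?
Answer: 1/6487 ≈ 0.00015415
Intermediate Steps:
a(R, o) = -32 + R
1/(a(83 - 1*116, 167) - 78*(-142 + 58)) = 1/((-32 + (83 - 1*116)) - 78*(-142 + 58)) = 1/((-32 + (83 - 116)) - 78*(-84)) = 1/((-32 - 33) + 6552) = 1/(-65 + 6552) = 1/6487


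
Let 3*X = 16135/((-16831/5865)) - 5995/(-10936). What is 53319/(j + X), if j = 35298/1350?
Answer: -11683450720600/404902469773 ≈ -28.855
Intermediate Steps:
j = 1961/75 (j = 35298*(1/1350) = 1961/75 ≈ 26.147)
X = -1034792189555/552191448 (X = (16135/((-16831/5865)) - 5995/(-10936))/3 = (16135/((-16831*1/5865)) - 5995*(-1/10936))/3 = (16135/(-16831/5865) + 5995/10936)/3 = (16135*(-5865/16831) + 5995/10936)/3 = (-94631775/16831 + 5995/10936)/3 = (⅓)*(-1034792189555/184063816) = -1034792189555/552191448 ≈ -1874.0)
53319/(j + X) = 53319/(1961/75 - 1034792189555/552191448) = 53319/(-8502951865233/4601595400) = 53319*(-4601595400/8502951865233) = -11683450720600/404902469773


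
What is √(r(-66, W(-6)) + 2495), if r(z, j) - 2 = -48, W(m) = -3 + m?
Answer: √2449 ≈ 49.487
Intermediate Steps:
r(z, j) = -46 (r(z, j) = 2 - 48 = -46)
√(r(-66, W(-6)) + 2495) = √(-46 + 2495) = √2449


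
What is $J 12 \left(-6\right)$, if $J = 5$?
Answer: $-360$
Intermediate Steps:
$J 12 \left(-6\right) = 5 \cdot 12 \left(-6\right) = 60 \left(-6\right) = -360$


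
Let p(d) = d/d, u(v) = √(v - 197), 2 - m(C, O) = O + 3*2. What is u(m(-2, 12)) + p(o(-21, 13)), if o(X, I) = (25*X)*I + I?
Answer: 1 + I*√213 ≈ 1.0 + 14.595*I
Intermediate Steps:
m(C, O) = -4 - O (m(C, O) = 2 - (O + 3*2) = 2 - (O + 6) = 2 - (6 + O) = 2 + (-6 - O) = -4 - O)
o(X, I) = I + 25*I*X (o(X, I) = 25*I*X + I = I + 25*I*X)
u(v) = √(-197 + v)
p(d) = 1
u(m(-2, 12)) + p(o(-21, 13)) = √(-197 + (-4 - 1*12)) + 1 = √(-197 + (-4 - 12)) + 1 = √(-197 - 16) + 1 = √(-213) + 1 = I*√213 + 1 = 1 + I*√213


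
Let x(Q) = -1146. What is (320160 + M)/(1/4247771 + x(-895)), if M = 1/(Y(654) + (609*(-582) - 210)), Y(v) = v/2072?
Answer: -499672042749480072604/1788556224632420565 ≈ -279.37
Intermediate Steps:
Y(v) = v/2072 (Y(v) = v*(1/2072) = v/2072)
M = -1036/367415001 (M = 1/((1/2072)*654 + (609*(-582) - 210)) = 1/(327/1036 + (-354438 - 210)) = 1/(327/1036 - 354648) = 1/(-367415001/1036) = -1036/367415001 ≈ -2.8197e-6)
(320160 + M)/(1/4247771 + x(-895)) = (320160 - 1036/367415001)/(1/4247771 - 1146) = 117631586719124/(367415001*(1/4247771 - 1146)) = 117631586719124/(367415001*(-4867945565/4247771)) = (117631586719124/367415001)*(-4247771/4867945565) = -499672042749480072604/1788556224632420565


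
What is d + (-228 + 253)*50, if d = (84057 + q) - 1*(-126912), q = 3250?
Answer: 215469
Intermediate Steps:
d = 214219 (d = (84057 + 3250) - 1*(-126912) = 87307 + 126912 = 214219)
d + (-228 + 253)*50 = 214219 + (-228 + 253)*50 = 214219 + 25*50 = 214219 + 1250 = 215469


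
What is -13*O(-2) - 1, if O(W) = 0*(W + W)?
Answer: -1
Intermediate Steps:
O(W) = 0 (O(W) = 0*(2*W) = 0)
-13*O(-2) - 1 = -13*0 - 1 = 0 - 1 = -1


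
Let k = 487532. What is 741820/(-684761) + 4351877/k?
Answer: 2618334658157/333842899852 ≈ 7.8430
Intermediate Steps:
741820/(-684761) + 4351877/k = 741820/(-684761) + 4351877/487532 = 741820*(-1/684761) + 4351877*(1/487532) = -741820/684761 + 4351877/487532 = 2618334658157/333842899852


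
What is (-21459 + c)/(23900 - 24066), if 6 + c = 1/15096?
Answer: 324035639/2505936 ≈ 129.31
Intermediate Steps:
c = -90575/15096 (c = -6 + 1/15096 = -90575/15096 ≈ -5.9999)
(-21459 + c)/(23900 - 24066) = (-21459 - 90575/15096)/(23900 - 24066) = -324035639/15096/(-166) = -324035639/15096*(-1/166) = 324035639/2505936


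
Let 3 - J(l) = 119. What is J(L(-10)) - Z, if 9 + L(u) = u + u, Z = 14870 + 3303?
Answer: -18289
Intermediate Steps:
Z = 18173
L(u) = -9 + 2*u (L(u) = -9 + (u + u) = -9 + 2*u)
J(l) = -116 (J(l) = 3 - 1*119 = 3 - 119 = -116)
J(L(-10)) - Z = -116 - 1*18173 = -116 - 18173 = -18289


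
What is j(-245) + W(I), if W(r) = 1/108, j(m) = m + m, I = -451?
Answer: -52919/108 ≈ -489.99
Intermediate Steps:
j(m) = 2*m
W(r) = 1/108
j(-245) + W(I) = 2*(-245) + 1/108 = -490 + 1/108 = -52919/108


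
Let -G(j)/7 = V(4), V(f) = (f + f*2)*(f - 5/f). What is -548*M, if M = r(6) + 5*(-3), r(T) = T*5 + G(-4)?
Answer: 118368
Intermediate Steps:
V(f) = 3*f*(f - 5/f) (V(f) = (f + 2*f)*(f - 5/f) = (3*f)*(f - 5/f) = 3*f*(f - 5/f))
G(j) = -231 (G(j) = -7*(-15 + 3*4**2) = -7*(-15 + 3*16) = -7*(-15 + 48) = -7*33 = -231)
r(T) = -231 + 5*T (r(T) = T*5 - 231 = 5*T - 231 = -231 + 5*T)
M = -216 (M = (-231 + 5*6) + 5*(-3) = (-231 + 30) - 15 = -201 - 15 = -216)
-548*M = -548*(-216) = 118368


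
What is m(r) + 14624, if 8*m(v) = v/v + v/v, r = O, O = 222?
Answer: 58497/4 ≈ 14624.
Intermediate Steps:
r = 222
m(v) = ¼ (m(v) = (v/v + v/v)/8 = (1 + 1)/8 = (⅛)*2 = ¼)
m(r) + 14624 = ¼ + 14624 = 58497/4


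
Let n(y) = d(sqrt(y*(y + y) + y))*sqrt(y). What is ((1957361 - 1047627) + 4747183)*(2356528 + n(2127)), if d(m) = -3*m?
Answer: 13330683304176 - 36096787377*sqrt(4255) ≈ 1.0976e+13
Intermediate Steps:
n(y) = -3*sqrt(y)*sqrt(y + 2*y**2) (n(y) = (-3*sqrt(y*(y + y) + y))*sqrt(y) = (-3*sqrt(y*(2*y) + y))*sqrt(y) = (-3*sqrt(2*y**2 + y))*sqrt(y) = (-3*sqrt(y + 2*y**2))*sqrt(y) = -3*sqrt(y)*sqrt(y + 2*y**2))
((1957361 - 1047627) + 4747183)*(2356528 + n(2127)) = ((1957361 - 1047627) + 4747183)*(2356528 - 3*sqrt(2127)*sqrt(2127*(1 + 2*2127))) = (909734 + 4747183)*(2356528 - 3*sqrt(2127)*sqrt(2127*(1 + 4254))) = 5656917*(2356528 - 3*sqrt(2127)*sqrt(2127*4255)) = 5656917*(2356528 - 3*sqrt(2127)*sqrt(9050385)) = 5656917*(2356528 - 6381*sqrt(4255)) = 13330683304176 - 36096787377*sqrt(4255)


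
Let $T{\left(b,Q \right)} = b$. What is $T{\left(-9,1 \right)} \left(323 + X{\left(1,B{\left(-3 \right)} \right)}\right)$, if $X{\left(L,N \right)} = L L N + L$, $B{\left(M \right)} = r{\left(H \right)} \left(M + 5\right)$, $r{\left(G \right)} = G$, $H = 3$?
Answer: $-2970$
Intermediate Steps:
$B{\left(M \right)} = 15 + 3 M$ ($B{\left(M \right)} = 3 \left(M + 5\right) = 3 \left(5 + M\right) = 15 + 3 M$)
$X{\left(L,N \right)} = L + N L^{2}$ ($X{\left(L,N \right)} = L^{2} N + L = N L^{2} + L = L + N L^{2}$)
$T{\left(-9,1 \right)} \left(323 + X{\left(1,B{\left(-3 \right)} \right)}\right) = - 9 \left(323 + 1 \left(1 + 1 \left(15 + 3 \left(-3\right)\right)\right)\right) = - 9 \left(323 + 1 \left(1 + 1 \left(15 - 9\right)\right)\right) = - 9 \left(323 + 1 \left(1 + 1 \cdot 6\right)\right) = - 9 \left(323 + 1 \left(1 + 6\right)\right) = - 9 \left(323 + 1 \cdot 7\right) = - 9 \left(323 + 7\right) = \left(-9\right) 330 = -2970$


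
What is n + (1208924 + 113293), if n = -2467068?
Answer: -1144851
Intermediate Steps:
n + (1208924 + 113293) = -2467068 + (1208924 + 113293) = -2467068 + 1322217 = -1144851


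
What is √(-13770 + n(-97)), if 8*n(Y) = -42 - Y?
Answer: 19*I*√610/4 ≈ 117.32*I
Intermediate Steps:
n(Y) = -21/4 - Y/8 (n(Y) = (-42 - Y)/8 = -21/4 - Y/8)
√(-13770 + n(-97)) = √(-13770 + (-21/4 - ⅛*(-97))) = √(-13770 + (-21/4 + 97/8)) = √(-13770 + 55/8) = √(-110105/8) = 19*I*√610/4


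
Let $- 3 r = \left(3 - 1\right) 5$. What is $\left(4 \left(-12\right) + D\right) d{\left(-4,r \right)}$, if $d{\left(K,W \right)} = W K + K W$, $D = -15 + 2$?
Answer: $- \frac{4880}{3} \approx -1626.7$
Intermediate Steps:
$D = -13$
$r = - \frac{10}{3}$ ($r = - \frac{\left(3 - 1\right) 5}{3} = - \frac{2 \cdot 5}{3} = \left(- \frac{1}{3}\right) 10 = - \frac{10}{3} \approx -3.3333$)
$d{\left(K,W \right)} = 2 K W$ ($d{\left(K,W \right)} = K W + K W = 2 K W$)
$\left(4 \left(-12\right) + D\right) d{\left(-4,r \right)} = \left(4 \left(-12\right) - 13\right) 2 \left(-4\right) \left(- \frac{10}{3}\right) = \left(-48 - 13\right) \frac{80}{3} = \left(-61\right) \frac{80}{3} = - \frac{4880}{3}$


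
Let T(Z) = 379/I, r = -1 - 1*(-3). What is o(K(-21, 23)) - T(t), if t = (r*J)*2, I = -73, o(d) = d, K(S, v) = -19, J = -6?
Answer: -1008/73 ≈ -13.808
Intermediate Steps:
r = 2 (r = -1 + 3 = 2)
t = -24 (t = (2*(-6))*2 = -12*2 = -24)
T(Z) = -379/73 (T(Z) = 379/(-73) = 379*(-1/73) = -379/73)
o(K(-21, 23)) - T(t) = -19 - 1*(-379/73) = -19 + 379/73 = -1008/73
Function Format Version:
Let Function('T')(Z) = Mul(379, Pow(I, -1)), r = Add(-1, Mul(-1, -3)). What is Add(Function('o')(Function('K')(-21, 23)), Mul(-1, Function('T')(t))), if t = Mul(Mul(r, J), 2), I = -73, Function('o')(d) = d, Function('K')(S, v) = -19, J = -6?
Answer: Rational(-1008, 73) ≈ -13.808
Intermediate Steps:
r = 2 (r = Add(-1, 3) = 2)
t = -24 (t = Mul(Mul(2, -6), 2) = Mul(-12, 2) = -24)
Function('T')(Z) = Rational(-379, 73) (Function('T')(Z) = Mul(379, Pow(-73, -1)) = Mul(379, Rational(-1, 73)) = Rational(-379, 73))
Add(Function('o')(Function('K')(-21, 23)), Mul(-1, Function('T')(t))) = Add(-19, Mul(-1, Rational(-379, 73))) = Add(-19, Rational(379, 73)) = Rational(-1008, 73)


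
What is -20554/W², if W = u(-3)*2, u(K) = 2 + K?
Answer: -10277/2 ≈ -5138.5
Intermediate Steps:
W = -2 (W = (2 - 3)*2 = -1*2 = -2)
-20554/W² = -20554/((-2)²) = -20554/4 = -20554*¼ = -10277/2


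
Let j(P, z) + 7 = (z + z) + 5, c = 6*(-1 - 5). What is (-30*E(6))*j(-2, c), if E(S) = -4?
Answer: -8880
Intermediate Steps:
c = -36 (c = 6*(-6) = -36)
j(P, z) = -2 + 2*z (j(P, z) = -7 + ((z + z) + 5) = -7 + (2*z + 5) = -7 + (5 + 2*z) = -2 + 2*z)
(-30*E(6))*j(-2, c) = (-30*(-4))*(-2 + 2*(-36)) = 120*(-2 - 72) = 120*(-74) = -8880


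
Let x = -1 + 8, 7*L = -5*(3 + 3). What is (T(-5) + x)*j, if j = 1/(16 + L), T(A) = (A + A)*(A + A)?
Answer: 749/82 ≈ 9.1341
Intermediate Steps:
L = -30/7 (L = (-5*(3 + 3))/7 = (-5*6)/7 = (⅐)*(-30) = -30/7 ≈ -4.2857)
x = 7
T(A) = 4*A² (T(A) = (2*A)*(2*A) = 4*A²)
j = 7/82 (j = 1/(16 - 30/7) = 1/(82/7) = 7/82 ≈ 0.085366)
(T(-5) + x)*j = (4*(-5)² + 7)*(7/82) = (4*25 + 7)*(7/82) = (100 + 7)*(7/82) = 107*(7/82) = 749/82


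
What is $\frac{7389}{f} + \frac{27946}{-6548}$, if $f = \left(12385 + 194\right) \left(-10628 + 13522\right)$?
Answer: $- \frac{42386972876}{9932122627} \approx -4.2677$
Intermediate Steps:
$f = 36403626$ ($f = 12579 \cdot 2894 = 36403626$)
$\frac{7389}{f} + \frac{27946}{-6548} = \frac{7389}{36403626} + \frac{27946}{-6548} = 7389 \cdot \frac{1}{36403626} + 27946 \left(- \frac{1}{6548}\right) = \frac{2463}{12134542} - \frac{13973}{3274} = - \frac{42386972876}{9932122627}$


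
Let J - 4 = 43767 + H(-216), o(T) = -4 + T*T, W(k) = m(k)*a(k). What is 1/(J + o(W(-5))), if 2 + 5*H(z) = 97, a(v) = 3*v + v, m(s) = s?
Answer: 1/53786 ≈ 1.8592e-5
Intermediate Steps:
a(v) = 4*v
H(z) = 19 (H(z) = -2/5 + (1/5)*97 = -2/5 + 97/5 = 19)
W(k) = 4*k**2 (W(k) = k*(4*k) = 4*k**2)
o(T) = -4 + T**2
J = 43790 (J = 4 + (43767 + 19) = 4 + 43786 = 43790)
1/(J + o(W(-5))) = 1/(43790 + (-4 + (4*(-5)**2)**2)) = 1/(43790 + (-4 + (4*25)**2)) = 1/(43790 + (-4 + 100**2)) = 1/(43790 + (-4 + 10000)) = 1/(43790 + 9996) = 1/53786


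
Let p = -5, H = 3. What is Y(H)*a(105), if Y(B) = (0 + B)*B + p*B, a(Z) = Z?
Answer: -630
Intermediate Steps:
Y(B) = B² - 5*B (Y(B) = (0 + B)*B - 5*B = B*B - 5*B = B² - 5*B)
Y(H)*a(105) = (3*(-5 + 3))*105 = (3*(-2))*105 = -6*105 = -630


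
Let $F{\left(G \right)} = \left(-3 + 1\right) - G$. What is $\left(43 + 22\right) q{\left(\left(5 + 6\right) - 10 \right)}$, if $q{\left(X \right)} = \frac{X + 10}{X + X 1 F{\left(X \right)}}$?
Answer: $- \frac{715}{2} \approx -357.5$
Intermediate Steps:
$F{\left(G \right)} = -2 - G$
$q{\left(X \right)} = \frac{10 + X}{X + X \left(-2 - X\right)}$ ($q{\left(X \right)} = \frac{X + 10}{X + X 1 \left(-2 - X\right)} = \frac{10 + X}{X + X \left(-2 - X\right)}$)
$\left(43 + 22\right) q{\left(\left(5 + 6\right) - 10 \right)} = \left(43 + 22\right) \frac{-10 - \left(\left(5 + 6\right) - 10\right)}{\left(\left(5 + 6\right) - 10\right) \left(1 + \left(\left(5 + 6\right) - 10\right)\right)} = 65 \frac{-10 - \left(11 - 10\right)}{\left(11 - 10\right) \left(1 + \left(11 - 10\right)\right)} = 65 \frac{-10 - 1}{1 \left(1 + 1\right)} = 65 \cdot 1 \cdot \frac{1}{2} \left(-10 - 1\right) = 65 \cdot 1 \cdot \frac{1}{2} \left(-11\right) = 65 \left(- \frac{11}{2}\right) = - \frac{715}{2}$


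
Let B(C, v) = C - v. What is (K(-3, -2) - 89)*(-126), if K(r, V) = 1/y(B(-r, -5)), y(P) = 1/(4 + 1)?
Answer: 10584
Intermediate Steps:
y(P) = 1/5
K(r, V) = 5 (K(r, V) = 1/(1/5) = 5)
(K(-3, -2) - 89)*(-126) = (5 - 89)*(-126) = -84*(-126) = 10584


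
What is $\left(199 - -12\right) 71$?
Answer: $14981$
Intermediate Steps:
$\left(199 - -12\right) 71 = \left(199 + 12\right) 71 = 211 \cdot 71 = 14981$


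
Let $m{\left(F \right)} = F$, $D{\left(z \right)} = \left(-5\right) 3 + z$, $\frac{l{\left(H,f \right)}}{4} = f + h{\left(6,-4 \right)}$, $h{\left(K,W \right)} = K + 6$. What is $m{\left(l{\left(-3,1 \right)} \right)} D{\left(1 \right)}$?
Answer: $-728$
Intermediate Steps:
$h{\left(K,W \right)} = 6 + K$
$l{\left(H,f \right)} = 48 + 4 f$ ($l{\left(H,f \right)} = 4 \left(f + \left(6 + 6\right)\right) = 4 \left(f + 12\right) = 4 \left(12 + f\right) = 48 + 4 f$)
$D{\left(z \right)} = -15 + z$
$m{\left(l{\left(-3,1 \right)} \right)} D{\left(1 \right)} = \left(48 + 4 \cdot 1\right) \left(-15 + 1\right) = \left(48 + 4\right) \left(-14\right) = 52 \left(-14\right) = -728$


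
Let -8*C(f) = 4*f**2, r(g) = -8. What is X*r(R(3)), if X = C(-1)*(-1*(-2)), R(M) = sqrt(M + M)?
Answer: 8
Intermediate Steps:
R(M) = sqrt(2)*sqrt(M) (R(M) = sqrt(2*M) = sqrt(2)*sqrt(M))
C(f) = -f**2/2
X = -1 (X = (-1/2*(-1)**2)*(-1*(-2)) = -1/2*1*2 = -1/2*2 = -1)
X*r(R(3)) = -1*(-8) = 8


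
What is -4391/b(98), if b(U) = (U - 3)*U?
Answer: -4391/9310 ≈ -0.47164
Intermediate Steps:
b(U) = U*(-3 + U) (b(U) = (-3 + U)*U = U*(-3 + U))
-4391/b(98) = -4391*1/(98*(-3 + 98)) = -4391/(98*95) = -4391/9310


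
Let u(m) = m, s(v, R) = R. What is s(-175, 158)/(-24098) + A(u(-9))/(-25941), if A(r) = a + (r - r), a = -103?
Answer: -808292/312563109 ≈ -0.0025860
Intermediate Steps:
A(r) = -103 (A(r) = -103 + (r - r) = -103 + 0 = -103)
s(-175, 158)/(-24098) + A(u(-9))/(-25941) = 158/(-24098) - 103/(-25941) = 158*(-1/24098) - 103*(-1/25941) = -79/12049 + 103/25941 = -808292/312563109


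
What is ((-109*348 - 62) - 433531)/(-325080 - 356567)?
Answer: 471525/681647 ≈ 0.69174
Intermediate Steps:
((-109*348 - 62) - 433531)/(-325080 - 356567) = ((-37932 - 62) - 433531)/(-681647) = (-37994 - 433531)*(-1/681647) = -471525*(-1/681647) = 471525/681647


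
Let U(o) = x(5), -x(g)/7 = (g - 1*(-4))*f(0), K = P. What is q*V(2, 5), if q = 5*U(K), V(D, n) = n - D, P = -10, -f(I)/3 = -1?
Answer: -2835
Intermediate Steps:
f(I) = 3 (f(I) = -3*(-1) = 3)
K = -10
x(g) = -84 - 21*g (x(g) = -7*(g - 1*(-4))*3 = -7*(g + 4)*3 = -7*(4 + g)*3 = -7*(12 + 3*g) = -84 - 21*g)
U(o) = -189 (U(o) = -84 - 21*5 = -84 - 105 = -189)
q = -945 (q = 5*(-189) = -945)
q*V(2, 5) = -945*(5 - 1*2) = -945*(5 - 2) = -945*3 = -2835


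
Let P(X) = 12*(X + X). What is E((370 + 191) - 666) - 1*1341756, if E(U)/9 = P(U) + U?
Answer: -1365381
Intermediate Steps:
P(X) = 24*X (P(X) = 12*(2*X) = 24*X)
E(U) = 225*U (E(U) = 9*(24*U + U) = 9*(25*U) = 225*U)
E((370 + 191) - 666) - 1*1341756 = 225*((370 + 191) - 666) - 1*1341756 = 225*(561 - 666) - 1341756 = 225*(-105) - 1341756 = -23625 - 1341756 = -1365381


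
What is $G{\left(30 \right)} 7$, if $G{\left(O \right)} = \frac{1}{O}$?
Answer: $\frac{7}{30} \approx 0.23333$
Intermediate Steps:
$G{\left(30 \right)} 7 = \frac{1}{30} \cdot 7 = \frac{7}{30}$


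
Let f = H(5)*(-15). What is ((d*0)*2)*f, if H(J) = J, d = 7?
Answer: 0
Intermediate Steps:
f = -75 (f = 5*(-15) = -75)
((d*0)*2)*f = ((7*0)*2)*(-75) = (0*2)*(-75) = 0*(-75) = 0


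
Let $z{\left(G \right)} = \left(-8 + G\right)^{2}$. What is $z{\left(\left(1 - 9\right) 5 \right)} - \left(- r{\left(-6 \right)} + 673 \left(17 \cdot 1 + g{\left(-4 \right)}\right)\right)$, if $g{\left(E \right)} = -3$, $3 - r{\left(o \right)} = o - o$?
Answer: $-7115$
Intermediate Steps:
$r{\left(o \right)} = 3$ ($r{\left(o \right)} = 3 - \left(o - o\right) = 3 - 0 = 3 + 0 = 3$)
$z{\left(\left(1 - 9\right) 5 \right)} - \left(- r{\left(-6 \right)} + 673 \left(17 \cdot 1 + g{\left(-4 \right)}\right)\right) = \left(-8 + \left(1 - 9\right) 5\right)^{2} + \left(3 - 673 \left(17 \cdot 1 - 3\right)\right) = \left(-8 - 40\right)^{2} + \left(3 - 673 \left(17 - 3\right)\right) = \left(-8 - 40\right)^{2} + \left(3 - 9422\right) = \left(-48\right)^{2} + \left(3 - 9422\right) = 2304 - 9419 = -7115$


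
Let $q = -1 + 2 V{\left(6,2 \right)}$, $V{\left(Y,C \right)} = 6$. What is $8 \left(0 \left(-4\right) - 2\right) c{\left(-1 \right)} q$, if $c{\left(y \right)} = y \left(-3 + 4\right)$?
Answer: $176$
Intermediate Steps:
$c{\left(y \right)} = y$ ($c{\left(y \right)} = y 1 = y$)
$q = 11$ ($q = -1 + 2 \cdot 6 = -1 + 12 = 11$)
$8 \left(0 \left(-4\right) - 2\right) c{\left(-1 \right)} q = 8 \left(0 \left(-4\right) - 2\right) \left(\left(-1\right) 11\right) = 8 \left(0 - 2\right) \left(-11\right) = 8 \left(-2\right) \left(-11\right) = \left(-16\right) \left(-11\right) = 176$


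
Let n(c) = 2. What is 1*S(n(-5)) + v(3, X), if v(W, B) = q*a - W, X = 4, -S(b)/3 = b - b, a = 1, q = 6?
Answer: 3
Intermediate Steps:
S(b) = 0 (S(b) = -3*(b - b) = -3*0 = 0)
v(W, B) = 6 - W (v(W, B) = 6*1 - W = 6 - W)
1*S(n(-5)) + v(3, X) = 1*0 + (6 - 1*3) = 0 + (6 - 3) = 0 + 3 = 3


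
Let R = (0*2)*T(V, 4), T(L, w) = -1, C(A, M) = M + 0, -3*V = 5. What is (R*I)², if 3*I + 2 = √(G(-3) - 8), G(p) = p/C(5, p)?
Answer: 0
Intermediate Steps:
V = -5/3 (V = -⅓*5 = -5/3 ≈ -1.6667)
C(A, M) = M
G(p) = 1 (G(p) = p/p = 1)
R = 0 (R = (0*2)*(-1) = 0*(-1) = 0)
I = -⅔ + I*√7/3 (I = -⅔ + √(1 - 8)/3 = -⅔ + √(-7)/3 = -⅔ + (I*√7)/3 = -⅔ + I*√7/3 ≈ -0.66667 + 0.88192*I)
(R*I)² = (0*(-⅔ + I*√7/3))² = 0² = 0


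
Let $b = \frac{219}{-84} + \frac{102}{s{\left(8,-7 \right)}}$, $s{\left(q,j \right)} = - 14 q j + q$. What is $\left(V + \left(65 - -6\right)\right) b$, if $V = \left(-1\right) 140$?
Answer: $\frac{26335}{154} \approx 171.01$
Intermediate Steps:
$s{\left(q,j \right)} = q - 14 j q$ ($s{\left(q,j \right)} = - 14 j q + q = q - 14 j q$)
$V = -140$
$b = - \frac{1145}{462}$ ($b = \frac{219}{-84} + \frac{102}{8 \left(1 - -98\right)} = 219 \left(- \frac{1}{84}\right) + \frac{102}{8 \left(1 + 98\right)} = - \frac{73}{28} + \frac{102}{8 \cdot 99} = - \frac{73}{28} + \frac{102}{792} = - \frac{73}{28} + 102 \cdot \frac{1}{792} = - \frac{73}{28} + \frac{17}{132} = - \frac{1145}{462} \approx -2.4784$)
$\left(V + \left(65 - -6\right)\right) b = \left(-140 + \left(65 - -6\right)\right) \left(- \frac{1145}{462}\right) = \left(-140 + \left(65 + 6\right)\right) \left(- \frac{1145}{462}\right) = \left(-140 + 71\right) \left(- \frac{1145}{462}\right) = \left(-69\right) \left(- \frac{1145}{462}\right) = \frac{26335}{154}$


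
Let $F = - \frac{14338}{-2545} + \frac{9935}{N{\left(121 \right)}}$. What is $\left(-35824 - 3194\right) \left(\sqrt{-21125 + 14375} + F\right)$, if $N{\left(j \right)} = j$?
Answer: $- \frac{1054245797514}{307945} - 585270 i \sqrt{30} \approx -3.4235 \cdot 10^{6} - 3.2057 \cdot 10^{6} i$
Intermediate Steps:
$F = \frac{27019473}{307945}$ ($F = - \frac{14338}{-2545} + \frac{9935}{121} = \left(-14338\right) \left(- \frac{1}{2545}\right) + 9935 \cdot \frac{1}{121} = \frac{14338}{2545} + \frac{9935}{121} = \frac{27019473}{307945} \approx 87.741$)
$\left(-35824 - 3194\right) \left(\sqrt{-21125 + 14375} + F\right) = \left(-35824 - 3194\right) \left(\sqrt{-21125 + 14375} + \frac{27019473}{307945}\right) = - 39018 \left(\sqrt{-6750} + \frac{27019473}{307945}\right) = - 39018 \left(15 i \sqrt{30} + \frac{27019473}{307945}\right) = - 39018 \left(\frac{27019473}{307945} + 15 i \sqrt{30}\right) = - \frac{1054245797514}{307945} - 585270 i \sqrt{30}$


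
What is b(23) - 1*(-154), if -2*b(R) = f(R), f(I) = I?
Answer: 285/2 ≈ 142.50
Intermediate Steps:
b(R) = -R/2
b(23) - 1*(-154) = -1/2*23 - 1*(-154) = -23/2 + 154 = 285/2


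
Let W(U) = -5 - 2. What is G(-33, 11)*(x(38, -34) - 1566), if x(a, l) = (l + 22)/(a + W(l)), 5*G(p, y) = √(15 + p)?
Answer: -145674*I*√2/155 ≈ -1329.1*I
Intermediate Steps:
W(U) = -7
G(p, y) = √(15 + p)/5
x(a, l) = (22 + l)/(-7 + a) (x(a, l) = (l + 22)/(a - 7) = (22 + l)/(-7 + a))
G(-33, 11)*(x(38, -34) - 1566) = (√(15 - 33)/5)*((22 - 34)/(-7 + 38) - 1566) = (√(-18)/5)*(-12/31 - 1566) = ((3*I*√2)/5)*((1/31)*(-12) - 1566) = (3*I*√2/5)*(-12/31 - 1566) = (3*I*√2/5)*(-48558/31) = -145674*I*√2/155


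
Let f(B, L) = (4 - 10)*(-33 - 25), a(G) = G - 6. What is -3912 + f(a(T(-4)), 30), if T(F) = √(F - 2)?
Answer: -3564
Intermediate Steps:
T(F) = √(-2 + F)
a(G) = -6 + G
f(B, L) = 348 (f(B, L) = -6*(-58) = 348)
-3912 + f(a(T(-4)), 30) = -3912 + 348 = -3564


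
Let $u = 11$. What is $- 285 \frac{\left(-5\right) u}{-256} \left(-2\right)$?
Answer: $\frac{15675}{128} \approx 122.46$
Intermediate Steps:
$- 285 \frac{\left(-5\right) u}{-256} \left(-2\right) = - 285 \frac{\left(-5\right) 11}{-256} \left(-2\right) = - 285 \left(-55\right) \left(- \frac{1}{256}\right) \left(-2\right) = - 285 \cdot \frac{55}{256} \left(-2\right) = \left(-285\right) \left(- \frac{55}{128}\right) = \frac{15675}{128}$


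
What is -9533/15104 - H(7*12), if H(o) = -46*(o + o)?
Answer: 116714179/15104 ≈ 7727.4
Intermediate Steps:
H(o) = -92*o
-9533/15104 - H(7*12) = -9533/15104 - (-92)*7*12 = -9533*1/15104 - (-92)*84 = -9533/15104 - 1*(-7728) = -9533/15104 + 7728 = 116714179/15104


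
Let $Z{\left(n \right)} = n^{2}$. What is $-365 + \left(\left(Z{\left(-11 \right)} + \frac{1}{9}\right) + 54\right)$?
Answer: $- \frac{1709}{9} \approx -189.89$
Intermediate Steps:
$-365 + \left(\left(Z{\left(-11 \right)} + \frac{1}{9}\right) + 54\right) = -365 + \left(\left(\left(-11\right)^{2} + \frac{1}{9}\right) + 54\right) = -365 + \left(\left(121 + \frac{1}{9}\right) + 54\right) = -365 + \left(\frac{1090}{9} + 54\right) = -365 + \frac{1576}{9} = - \frac{1709}{9}$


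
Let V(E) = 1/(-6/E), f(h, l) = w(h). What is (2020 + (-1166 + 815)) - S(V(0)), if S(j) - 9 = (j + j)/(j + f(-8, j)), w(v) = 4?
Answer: 1660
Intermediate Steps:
f(h, l) = 4
V(E) = -E/6
S(j) = 9 + 2*j/(4 + j) (S(j) = 9 + (j + j)/(j + 4) = 9 + (2*j)/(4 + j) = 9 + 2*j/(4 + j))
(2020 + (-1166 + 815)) - S(V(0)) = (2020 + (-1166 + 815)) - (36 + 11*(-1/6*0))/(4 - 1/6*0) = (2020 - 351) - (36 + 11*0)/(4 + 0) = 1669 - (36 + 0)/4 = 1669 - 36/4 = 1669 - 1*9 = 1669 - 9 = 1660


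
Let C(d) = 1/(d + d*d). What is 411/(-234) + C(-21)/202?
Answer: -1937167/1102920 ≈ -1.7564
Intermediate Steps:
C(d) = 1/(d + d²)
411/(-234) + C(-21)/202 = 411/(-234) + (1/((-21)*(1 - 21)))/202 = 411*(-1/234) - 1/21/(-20)*(1/202) = -137/78 - 1/21*(-1/20)*(1/202) = -137/78 + (1/420)*(1/202) = -137/78 + 1/84840 = -1937167/1102920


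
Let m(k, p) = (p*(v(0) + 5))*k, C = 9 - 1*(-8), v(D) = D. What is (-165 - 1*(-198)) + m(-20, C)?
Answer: -1667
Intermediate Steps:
C = 17 (C = 9 + 8 = 17)
m(k, p) = 5*k*p (m(k, p) = (p*(0 + 5))*k = (p*5)*k = (5*p)*k = 5*k*p)
(-165 - 1*(-198)) + m(-20, C) = (-165 - 1*(-198)) + 5*(-20)*17 = (-165 + 198) - 1700 = 33 - 1700 = -1667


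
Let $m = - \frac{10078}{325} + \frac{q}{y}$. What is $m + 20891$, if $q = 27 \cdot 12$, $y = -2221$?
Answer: $\frac{15057157537}{721825} \approx 20860.0$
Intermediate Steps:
$q = 324$
$m = - \frac{22488538}{721825}$ ($m = - \frac{10078}{325} + \frac{324}{-2221} = \left(-10078\right) \frac{1}{325} + 324 \left(- \frac{1}{2221}\right) = - \frac{10078}{325} - \frac{324}{2221} = - \frac{22488538}{721825} \approx -31.155$)
$m + 20891 = - \frac{22488538}{721825} + 20891 = \frac{15057157537}{721825}$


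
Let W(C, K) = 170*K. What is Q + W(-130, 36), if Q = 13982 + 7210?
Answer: 27312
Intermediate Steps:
Q = 21192
Q + W(-130, 36) = 21192 + 170*36 = 21192 + 6120 = 27312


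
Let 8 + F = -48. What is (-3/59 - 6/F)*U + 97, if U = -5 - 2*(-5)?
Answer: 160709/1652 ≈ 97.281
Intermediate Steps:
F = -56 (F = -8 - 48 = -56)
U = 5 (U = -5 + 10 = 5)
(-3/59 - 6/F)*U + 97 = (-3/59 - 6/(-56))*5 + 97 = (-3*1/59 - 6*(-1/56))*5 + 97 = (-3/59 + 3/28)*5 + 97 = (93/1652)*5 + 97 = 465/1652 + 97 = 160709/1652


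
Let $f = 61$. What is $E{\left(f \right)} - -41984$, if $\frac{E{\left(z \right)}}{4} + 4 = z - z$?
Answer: $41968$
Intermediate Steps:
$E{\left(z \right)} = -16$ ($E{\left(z \right)} = -16 + 4 \left(z - z\right) = -16 + 4 \cdot 0 = -16 + 0 = -16$)
$E{\left(f \right)} - -41984 = -16 - -41984 = -16 + 41984 = 41968$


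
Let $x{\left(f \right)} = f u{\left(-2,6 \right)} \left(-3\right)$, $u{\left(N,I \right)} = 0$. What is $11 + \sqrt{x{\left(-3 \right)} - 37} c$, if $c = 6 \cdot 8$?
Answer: $11 + 48 i \sqrt{37} \approx 11.0 + 291.97 i$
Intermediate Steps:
$x{\left(f \right)} = 0$ ($x{\left(f \right)} = f 0 \left(-3\right) = 0 \left(-3\right) = 0$)
$c = 48$
$11 + \sqrt{x{\left(-3 \right)} - 37} c = 11 + \sqrt{0 - 37} \cdot 48 = 11 + \sqrt{-37} \cdot 48 = 11 + i \sqrt{37} \cdot 48 = 11 + 48 i \sqrt{37}$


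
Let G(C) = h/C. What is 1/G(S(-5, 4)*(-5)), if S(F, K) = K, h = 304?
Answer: -5/76 ≈ -0.065789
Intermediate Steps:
G(C) = 304/C
1/G(S(-5, 4)*(-5)) = 1/(304/((4*(-5)))) = 1/(304/(-20)) = 1/(304*(-1/20)) = 1/(-76/5) = -5/76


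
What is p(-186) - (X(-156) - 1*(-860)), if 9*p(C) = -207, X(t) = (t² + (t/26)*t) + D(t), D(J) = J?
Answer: -25999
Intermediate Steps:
X(t) = t + 27*t²/26 (X(t) = (t² + (t/26)*t) + t = (t² + t²/26) + t = 27*t²/26 + t = t + 27*t²/26)
p(C) = -23 (p(C) = (⅑)*(-207) = -23)
p(-186) - (X(-156) - 1*(-860)) = -23 - ((1/26)*(-156)*(26 + 27*(-156)) - 1*(-860)) = -23 - ((1/26)*(-156)*(26 - 4212) + 860) = -23 - ((1/26)*(-156)*(-4186) + 860) = -23 - (25116 + 860) = -23 - 1*25976 = -23 - 25976 = -25999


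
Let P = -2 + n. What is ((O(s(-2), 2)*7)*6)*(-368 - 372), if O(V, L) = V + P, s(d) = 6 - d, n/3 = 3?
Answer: -466200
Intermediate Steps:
n = 9 (n = 3*3 = 9)
P = 7 (P = -2 + 9 = 7)
O(V, L) = 7 + V (O(V, L) = V + 7 = 7 + V)
((O(s(-2), 2)*7)*6)*(-368 - 372) = (((7 + (6 - 1*(-2)))*7)*6)*(-368 - 372) = (((7 + (6 + 2))*7)*6)*(-740) = (((7 + 8)*7)*6)*(-740) = ((15*7)*6)*(-740) = (105*6)*(-740) = 630*(-740) = -466200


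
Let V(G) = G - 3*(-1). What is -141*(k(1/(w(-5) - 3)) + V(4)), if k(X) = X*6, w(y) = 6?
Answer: -1269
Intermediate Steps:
V(G) = 3 + G (V(G) = G + 3 = 3 + G)
k(X) = 6*X
-141*(k(1/(w(-5) - 3)) + V(4)) = -141*(6/(6 - 3) + (3 + 4)) = -141*(6/3 + 7) = -141*(6*(⅓) + 7) = -141*(2 + 7) = -141*9 = -1269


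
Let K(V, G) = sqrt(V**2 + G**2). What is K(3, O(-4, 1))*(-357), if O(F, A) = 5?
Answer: -357*sqrt(34) ≈ -2081.6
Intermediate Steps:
K(V, G) = sqrt(G**2 + V**2)
K(3, O(-4, 1))*(-357) = sqrt(5**2 + 3**2)*(-357) = sqrt(25 + 9)*(-357) = sqrt(34)*(-357) = -357*sqrt(34)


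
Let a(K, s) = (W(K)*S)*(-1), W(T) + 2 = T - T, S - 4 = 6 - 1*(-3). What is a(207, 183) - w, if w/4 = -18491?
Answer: 73990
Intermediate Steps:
w = -73964 (w = 4*(-18491) = -73964)
S = 13 (S = 4 + (6 - 1*(-3)) = 4 + (6 + 3) = 4 + 9 = 13)
W(T) = -2 (W(T) = -2 + (T - T) = -2 + 0 = -2)
a(K, s) = 26 (a(K, s) = -2*13*(-1) = -26*(-1) = 26)
a(207, 183) - w = 26 - 1*(-73964) = 26 + 73964 = 73990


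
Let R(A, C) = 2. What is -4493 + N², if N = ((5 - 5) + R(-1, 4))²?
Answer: -4477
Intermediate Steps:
N = 4 (N = ((5 - 5) + 2)² = (0 + 2)² = 2² = 4)
-4493 + N² = -4493 + 4² = -4493 + 16 = -4477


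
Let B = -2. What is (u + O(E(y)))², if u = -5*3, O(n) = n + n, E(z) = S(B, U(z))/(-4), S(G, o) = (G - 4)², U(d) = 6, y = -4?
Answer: 1089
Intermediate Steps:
S(G, o) = (-4 + G)²
E(z) = -9 (E(z) = (-4 - 2)²/(-4) = (-6)²*(-¼) = 36*(-¼) = -9)
O(n) = 2*n
u = -15
(u + O(E(y)))² = (-15 + 2*(-9))² = (-15 - 18)² = (-33)² = 1089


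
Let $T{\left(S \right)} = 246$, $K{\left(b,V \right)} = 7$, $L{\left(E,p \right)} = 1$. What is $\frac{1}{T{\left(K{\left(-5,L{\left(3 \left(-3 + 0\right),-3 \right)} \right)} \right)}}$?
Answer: $\frac{1}{246} \approx 0.004065$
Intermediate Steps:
$\frac{1}{T{\left(K{\left(-5,L{\left(3 \left(-3 + 0\right),-3 \right)} \right)} \right)}} = \frac{1}{246}$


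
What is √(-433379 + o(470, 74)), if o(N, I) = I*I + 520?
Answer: 3*I*√47487 ≈ 653.75*I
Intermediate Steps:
o(N, I) = 520 + I² (o(N, I) = I² + 520 = 520 + I²)
√(-433379 + o(470, 74)) = √(-433379 + (520 + 74²)) = √(-433379 + (520 + 5476)) = √(-433379 + 5996) = √(-427383) = 3*I*√47487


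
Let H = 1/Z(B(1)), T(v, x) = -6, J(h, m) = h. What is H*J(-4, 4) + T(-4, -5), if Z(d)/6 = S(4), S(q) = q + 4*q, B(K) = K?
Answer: -181/30 ≈ -6.0333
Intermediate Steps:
S(q) = 5*q
Z(d) = 120 (Z(d) = 6*(5*4) = 6*20 = 120)
H = 1/120 ≈ 0.0083333
H*J(-4, 4) + T(-4, -5) = (1/120)*(-4) - 6 = -1/30 - 6 = -181/30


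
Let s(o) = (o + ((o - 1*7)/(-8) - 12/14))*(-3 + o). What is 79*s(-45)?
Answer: 1044696/7 ≈ 1.4924e+5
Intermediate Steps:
s(o) = (-3 + o)*(1/56 + 7*o/8) (s(o) = (o + ((o - 7)*(-⅛) - 12*1/14))*(-3 + o) = (o + ((-7 + o)*(-⅛) - 6/7))*(-3 + o) = (o + ((7/8 - o/8) - 6/7))*(-3 + o) = (o + (1/56 - o/8))*(-3 + o) = (1/56 + 7*o/8)*(-3 + o) = (-3 + o)*(1/56 + 7*o/8))
79*s(-45) = 79*(-3/56 - 73/28*(-45) + (7/8)*(-45)²) = 79*(-3/56 + 3285/28 + (7/8)*2025) = 79*(-3/56 + 3285/28 + 14175/8) = 79*(13224/7) = 1044696/7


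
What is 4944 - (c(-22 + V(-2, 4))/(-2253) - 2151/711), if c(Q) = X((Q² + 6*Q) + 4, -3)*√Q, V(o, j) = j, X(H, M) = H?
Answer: 390815/79 + 220*I*√2/751 ≈ 4947.0 + 0.41428*I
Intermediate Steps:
c(Q) = √Q*(4 + Q² + 6*Q) (c(Q) = ((Q² + 6*Q) + 4)*√Q = (4 + Q² + 6*Q)*√Q = √Q*(4 + Q² + 6*Q))
4944 - (c(-22 + V(-2, 4))/(-2253) - 2151/711) = 4944 - ((√(-22 + 4)*(4 + (-22 + 4)² + 6*(-22 + 4)))/(-2253) - 2151/711) = 4944 - ((√(-18)*(4 + (-18)² + 6*(-18)))*(-1/2253) - 2151*1/711) = 4944 - (((3*I*√2)*(4 + 324 - 108))*(-1/2253) - 239/79) = 4944 - (((3*I*√2)*220)*(-1/2253) - 239/79) = 4944 - ((660*I*√2)*(-1/2253) - 239/79) = 4944 - (-220*I*√2/751 - 239/79) = 4944 - (-239/79 - 220*I*√2/751) = 4944 + (239/79 + 220*I*√2/751) = 390815/79 + 220*I*√2/751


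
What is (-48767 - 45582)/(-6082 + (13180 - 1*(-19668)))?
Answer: -94349/26766 ≈ -3.5250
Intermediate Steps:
(-48767 - 45582)/(-6082 + (13180 - 1*(-19668))) = -94349/(-6082 + (13180 + 19668)) = -94349/(-6082 + 32848) = -94349/26766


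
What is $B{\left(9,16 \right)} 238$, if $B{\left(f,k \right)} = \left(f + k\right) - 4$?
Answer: $4998$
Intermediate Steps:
$B{\left(f,k \right)} = -4 + f + k$
$B{\left(9,16 \right)} 238 = \left(-4 + 9 + 16\right) 238 = 21 \cdot 238 = 4998$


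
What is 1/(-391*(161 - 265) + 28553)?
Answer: 1/69217 ≈ 1.4447e-5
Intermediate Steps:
1/(-391*(161 - 265) + 28553) = 1/(-391*(-104) + 28553) = 1/(40664 + 28553) = 1/69217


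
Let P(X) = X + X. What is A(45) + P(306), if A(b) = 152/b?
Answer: 27692/45 ≈ 615.38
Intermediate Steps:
P(X) = 2*X
A(45) + P(306) = 152/45 + 2*306 = 152*(1/45) + 612 = 152/45 + 612 = 27692/45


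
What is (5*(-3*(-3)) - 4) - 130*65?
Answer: -8409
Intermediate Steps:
(5*(-3*(-3)) - 4) - 130*65 = (5*9 - 4) - 8450 = (45 - 4) - 8450 = 41 - 8450 = -8409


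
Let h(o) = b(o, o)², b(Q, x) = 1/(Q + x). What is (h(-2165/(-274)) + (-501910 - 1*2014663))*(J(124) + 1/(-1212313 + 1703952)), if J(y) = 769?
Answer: -4459621505518842493152/2304422611775 ≈ -1.9352e+9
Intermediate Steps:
h(o) = 1/(4*o²) (h(o) = (1/(o + o))² = (1/(2*o))² = 1/(4*o²))
(h(-2165/(-274)) + (-501910 - 1*2014663))*(J(124) + 1/(-1212313 + 1703952)) = (1/(4*(-2165/(-274))²) + (-501910 - 1*2014663))*(769 + 1/(-1212313 + 1703952)) = (1/(4*(-2165*(-1/274))²) + (-501910 - 2014663))*(769 + 1/491639) = (1/(4*(2165/274)²) - 2516573)*(769 + 1/491639) = ((¼)*(75076/4687225) - 2516573)*(378070392/491639) = (18769/4687225 - 2516573)*(378070392/491639) = -11795743861156/4687225*378070392/491639 = -4459621505518842493152/2304422611775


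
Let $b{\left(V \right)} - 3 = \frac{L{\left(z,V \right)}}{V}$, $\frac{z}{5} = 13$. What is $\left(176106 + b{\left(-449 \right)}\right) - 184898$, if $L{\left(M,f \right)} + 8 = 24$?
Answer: $- \frac{3946277}{449} \approx -8789.0$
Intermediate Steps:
$z = 65$ ($z = 5 \cdot 13 = 65$)
$L{\left(M,f \right)} = 16$ ($L{\left(M,f \right)} = -8 + 24 = 16$)
$b{\left(V \right)} = 3 + \frac{16}{V}$
$\left(176106 + b{\left(-449 \right)}\right) - 184898 = \left(176106 + \left(3 + \frac{16}{-449}\right)\right) - 184898 = \left(176106 + \left(3 + 16 \left(- \frac{1}{449}\right)\right)\right) - 184898 = \left(176106 + \left(3 - \frac{16}{449}\right)\right) - 184898 = \left(176106 + \frac{1331}{449}\right) - 184898 = \frac{79072925}{449} - 184898 = - \frac{3946277}{449}$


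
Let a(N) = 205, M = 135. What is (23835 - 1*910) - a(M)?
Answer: 22720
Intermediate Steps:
(23835 - 1*910) - a(M) = (23835 - 1*910) - 1*205 = (23835 - 910) - 205 = 22925 - 205 = 22720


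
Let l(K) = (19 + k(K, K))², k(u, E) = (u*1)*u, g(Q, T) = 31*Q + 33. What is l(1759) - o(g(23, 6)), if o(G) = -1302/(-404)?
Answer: 1933837871619349/202 ≈ 9.5734e+12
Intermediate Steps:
g(Q, T) = 33 + 31*Q
k(u, E) = u² (k(u, E) = u*u = u²)
l(K) = (19 + K²)²
o(G) = 651/202 (o(G) = -1302*(-1/404) = 651/202)
l(1759) - o(g(23, 6)) = (19 + 1759²)² - 1*651/202 = (19 + 3094081)² - 651/202 = 3094100² - 651/202 = 9573454810000 - 651/202 = 1933837871619349/202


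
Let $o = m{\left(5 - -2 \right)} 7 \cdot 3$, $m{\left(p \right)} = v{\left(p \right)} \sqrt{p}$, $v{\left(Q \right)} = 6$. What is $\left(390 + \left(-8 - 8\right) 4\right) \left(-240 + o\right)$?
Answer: $-78240 + 41076 \sqrt{7} \approx 30437.0$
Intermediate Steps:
$m{\left(p \right)} = 6 \sqrt{p}$
$o = 126 \sqrt{7}$ ($o = 6 \sqrt{5 - -2} \cdot 7 \cdot 3 = 6 \sqrt{5 + 2} \cdot 7 \cdot 3 = 6 \sqrt{7} \cdot 7 \cdot 3 = 42 \sqrt{7} \cdot 3 = 126 \sqrt{7} \approx 333.36$)
$\left(390 + \left(-8 - 8\right) 4\right) \left(-240 + o\right) = \left(390 + \left(-8 - 8\right) 4\right) \left(-240 + 126 \sqrt{7}\right) = \left(390 - 64\right) \left(-240 + 126 \sqrt{7}\right) = 326 \left(-240 + 126 \sqrt{7}\right) = -78240 + 41076 \sqrt{7}$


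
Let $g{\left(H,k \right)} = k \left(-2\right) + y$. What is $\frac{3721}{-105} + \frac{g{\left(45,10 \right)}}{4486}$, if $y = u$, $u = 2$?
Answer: $- \frac{8347148}{235515} \approx -35.442$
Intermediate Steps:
$y = 2$
$g{\left(H,k \right)} = 2 - 2 k$ ($g{\left(H,k \right)} = k \left(-2\right) + 2 = - 2 k + 2 = 2 - 2 k$)
$\frac{3721}{-105} + \frac{g{\left(45,10 \right)}}{4486} = \frac{3721}{-105} + \frac{2 - 20}{4486} = 3721 \left(- \frac{1}{105}\right) + \left(2 - 20\right) \frac{1}{4486} = - \frac{3721}{105} - \frac{9}{2243} = - \frac{8347148}{235515}$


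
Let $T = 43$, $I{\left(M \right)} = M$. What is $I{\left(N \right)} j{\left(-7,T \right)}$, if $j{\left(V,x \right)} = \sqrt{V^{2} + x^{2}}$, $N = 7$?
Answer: $7 \sqrt{1898} \approx 304.96$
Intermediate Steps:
$I{\left(N \right)} j{\left(-7,T \right)} = 7 \sqrt{\left(-7\right)^{2} + 43^{2}} = 7 \sqrt{49 + 1849} = 7 \sqrt{1898}$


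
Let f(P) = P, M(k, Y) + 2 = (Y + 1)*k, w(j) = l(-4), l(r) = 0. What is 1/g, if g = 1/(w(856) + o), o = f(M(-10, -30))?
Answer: 288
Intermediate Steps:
w(j) = 0
M(k, Y) = -2 + k*(1 + Y) (M(k, Y) = -2 + (Y + 1)*k = -2 + (1 + Y)*k = -2 + k*(1 + Y))
o = 288 (o = -2 - 10 - 30*(-10) = -2 - 10 + 300 = 288)
g = 1/288 (g = 1/(0 + 288) = 1/288 ≈ 0.0034722)
1/g = 1/(1/288) = 288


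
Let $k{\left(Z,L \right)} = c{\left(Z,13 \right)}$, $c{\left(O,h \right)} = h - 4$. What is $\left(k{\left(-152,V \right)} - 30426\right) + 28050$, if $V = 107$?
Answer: $-2367$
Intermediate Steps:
$c{\left(O,h \right)} = -4 + h$ ($c{\left(O,h \right)} = h - 4 = -4 + h$)
$k{\left(Z,L \right)} = 9$ ($k{\left(Z,L \right)} = -4 + 13 = 9$)
$\left(k{\left(-152,V \right)} - 30426\right) + 28050 = \left(9 - 30426\right) + 28050 = -30417 + 28050 = -2367$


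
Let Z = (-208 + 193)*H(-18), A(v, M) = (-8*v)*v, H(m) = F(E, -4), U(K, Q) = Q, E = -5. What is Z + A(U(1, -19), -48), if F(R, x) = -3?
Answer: -2843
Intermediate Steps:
H(m) = -3
A(v, M) = -8*v**2
Z = 45 (Z = (-208 + 193)*(-3) = -15*(-3) = 45)
Z + A(U(1, -19), -48) = 45 - 8*(-19)**2 = 45 - 8*361 = 45 - 2888 = -2843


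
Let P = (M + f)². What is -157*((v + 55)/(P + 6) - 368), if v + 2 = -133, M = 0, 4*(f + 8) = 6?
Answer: 11201008/193 ≈ 58036.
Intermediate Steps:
f = -13/2 (f = -8 + (¼)*6 = -8 + 3/2 = -13/2 ≈ -6.5000)
P = 169/4 (P = (0 - 13/2)² = (-13/2)² = 169/4 ≈ 42.250)
v = -135 (v = -2 - 133 = -135)
-157*((v + 55)/(P + 6) - 368) = -157*((-135 + 55)/(169/4 + 6) - 368) = -157*(-80/193/4 - 368) = -157*(-80*4/193 - 368) = -157*(-320/193 - 368) = -157*(-71344/193) = 11201008/193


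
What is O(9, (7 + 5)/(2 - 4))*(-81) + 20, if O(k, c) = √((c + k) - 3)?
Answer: 20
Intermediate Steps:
O(k, c) = √(-3 + c + k)
O(9, (7 + 5)/(2 - 4))*(-81) + 20 = √(-3 + (7 + 5)/(2 - 4) + 9)*(-81) + 20 = √(-3 + 12/(-2) + 9)*(-81) + 20 = √(-3 + 12*(-½) + 9)*(-81) + 20 = √(-3 - 6 + 9)*(-81) + 20 = √0*(-81) + 20 = 0*(-81) + 20 = 0 + 20 = 20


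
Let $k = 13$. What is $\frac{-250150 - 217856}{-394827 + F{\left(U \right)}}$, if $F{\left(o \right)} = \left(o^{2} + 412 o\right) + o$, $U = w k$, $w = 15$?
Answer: $\frac{156002}{92089} \approx 1.694$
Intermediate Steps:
$U = 195$ ($U = 15 \cdot 13 = 195$)
$F{\left(o \right)} = o^{2} + 413 o$
$\frac{-250150 - 217856}{-394827 + F{\left(U \right)}} = \frac{-250150 - 217856}{-394827 + 195 \left(413 + 195\right)} = - \frac{468006}{-394827 + 195 \cdot 608} = - \frac{468006}{-394827 + 118560} = - \frac{468006}{-276267} = \left(-468006\right) \left(- \frac{1}{276267}\right) = \frac{156002}{92089}$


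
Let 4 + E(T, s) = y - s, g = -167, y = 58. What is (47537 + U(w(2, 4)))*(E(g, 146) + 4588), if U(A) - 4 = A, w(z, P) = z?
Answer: 213753328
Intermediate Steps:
E(T, s) = 54 - s (E(T, s) = -4 + (58 - s) = 54 - s)
U(A) = 4 + A
(47537 + U(w(2, 4)))*(E(g, 146) + 4588) = (47537 + (4 + 2))*((54 - 1*146) + 4588) = (47537 + 6)*((54 - 146) + 4588) = 47543*(-92 + 4588) = 47543*4496 = 213753328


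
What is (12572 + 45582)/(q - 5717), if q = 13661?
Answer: 29077/3972 ≈ 7.3205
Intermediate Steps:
(12572 + 45582)/(q - 5717) = (12572 + 45582)/(13661 - 5717) = 58154/7944 = 58154*(1/7944) = 29077/3972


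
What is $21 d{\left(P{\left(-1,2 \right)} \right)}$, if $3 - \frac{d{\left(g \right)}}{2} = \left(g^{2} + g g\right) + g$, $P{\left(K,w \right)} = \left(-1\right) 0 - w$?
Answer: $-126$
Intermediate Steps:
$P{\left(K,w \right)} = - w$ ($P{\left(K,w \right)} = 0 - w = - w$)
$d{\left(g \right)} = 6 - 4 g^{2} - 2 g$ ($d{\left(g \right)} = 6 - 2 \left(\left(g^{2} + g g\right) + g\right) = 6 - 2 \left(\left(g^{2} + g^{2}\right) + g\right) = 6 - 2 \left(2 g^{2} + g\right) = 6 - 2 \left(g + 2 g^{2}\right) = 6 - \left(2 g + 4 g^{2}\right) = 6 - 4 g^{2} - 2 g$)
$21 d{\left(P{\left(-1,2 \right)} \right)} = 21 \left(6 - 4 \left(\left(-1\right) 2\right)^{2} - 2 \left(\left(-1\right) 2\right)\right) = 21 \left(6 - 4 \left(-2\right)^{2} - -4\right) = 21 \left(6 - 16 + 4\right) = 21 \left(-6\right) = -126$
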